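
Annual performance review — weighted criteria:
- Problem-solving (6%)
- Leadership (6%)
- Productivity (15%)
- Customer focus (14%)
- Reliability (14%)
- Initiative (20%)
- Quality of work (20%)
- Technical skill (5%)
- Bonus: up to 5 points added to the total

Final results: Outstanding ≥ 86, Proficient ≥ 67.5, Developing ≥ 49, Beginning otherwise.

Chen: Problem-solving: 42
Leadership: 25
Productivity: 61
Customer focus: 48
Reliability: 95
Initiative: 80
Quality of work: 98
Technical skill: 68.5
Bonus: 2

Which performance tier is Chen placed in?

Weighted total:
  Problem-solving 42 × 0.06 = 2.52
  Leadership 25 × 0.06 = 1.5
  Productivity 61 × 0.15 = 9.15
  Customer focus 48 × 0.14 = 6.72
  Reliability 95 × 0.14 = 13.3
  Initiative 80 × 0.2 = 16
  Quality of work 98 × 0.2 = 19.6
  Technical skill 68.5 × 0.05 = 3.425
Sum = 72.215
Bonus: 72.215 + 2 = 74.215
74.215 is ≥ 67.5 and < 86 → Proficient

Proficient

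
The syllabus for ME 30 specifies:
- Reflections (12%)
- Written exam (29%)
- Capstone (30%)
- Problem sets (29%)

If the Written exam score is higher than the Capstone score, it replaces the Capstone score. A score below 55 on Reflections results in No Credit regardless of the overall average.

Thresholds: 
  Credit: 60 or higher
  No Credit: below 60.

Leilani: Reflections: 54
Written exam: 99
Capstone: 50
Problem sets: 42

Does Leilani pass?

Written exam (99) > Capstone (50), so Capstone counts as 99.
Reflections score 54 < 55: minimum not met.
Weighted total:
  Reflections 54 × 0.12 = 6.48
  Written exam 99 × 0.29 = 28.71
  Capstone 99 × 0.3 = 29.7
  Problem sets 42 × 0.29 = 12.18
Sum = 77.07
Because the Reflections minimum was not met, the result is No Credit.

No Credit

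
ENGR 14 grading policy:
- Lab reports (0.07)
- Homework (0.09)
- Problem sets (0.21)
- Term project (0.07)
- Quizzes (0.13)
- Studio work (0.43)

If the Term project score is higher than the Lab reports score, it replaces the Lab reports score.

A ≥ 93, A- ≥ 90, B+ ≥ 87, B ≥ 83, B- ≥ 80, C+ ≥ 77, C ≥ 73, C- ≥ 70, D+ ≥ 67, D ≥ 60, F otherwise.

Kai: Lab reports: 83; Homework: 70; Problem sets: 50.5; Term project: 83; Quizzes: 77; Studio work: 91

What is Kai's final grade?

C+

Term project (83) ≤ Lab reports (83), so Lab reports stays at 83.
Weighted total:
  Lab reports 83 × 0.07 = 5.81
  Homework 70 × 0.09 = 6.3
  Problem sets 50.5 × 0.21 = 10.605
  Term project 83 × 0.07 = 5.81
  Quizzes 77 × 0.13 = 10.01
  Studio work 91 × 0.43 = 39.13
Sum = 77.665
77.665 is ≥ 77 and < 80 → C+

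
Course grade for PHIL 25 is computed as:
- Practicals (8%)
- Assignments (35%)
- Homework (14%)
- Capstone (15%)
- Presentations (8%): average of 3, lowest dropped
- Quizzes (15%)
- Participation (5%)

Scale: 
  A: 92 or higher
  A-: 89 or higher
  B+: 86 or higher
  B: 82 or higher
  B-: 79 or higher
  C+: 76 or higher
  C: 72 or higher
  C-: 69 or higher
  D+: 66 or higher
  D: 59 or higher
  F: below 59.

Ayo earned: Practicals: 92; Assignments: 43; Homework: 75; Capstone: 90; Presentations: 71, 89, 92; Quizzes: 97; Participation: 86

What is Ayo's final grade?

C

Presentations: drop 71 → average of remaining 2 = 181/2 = 90.5
Weighted total:
  Practicals 92 × 0.08 = 7.36
  Assignments 43 × 0.35 = 15.05
  Homework 75 × 0.14 = 10.5
  Capstone 90 × 0.15 = 13.5
  Presentations 90.5 × 0.08 = 7.24
  Quizzes 97 × 0.15 = 14.55
  Participation 86 × 0.05 = 4.3
Sum = 72.5
72.5 is ≥ 72 and < 76 → C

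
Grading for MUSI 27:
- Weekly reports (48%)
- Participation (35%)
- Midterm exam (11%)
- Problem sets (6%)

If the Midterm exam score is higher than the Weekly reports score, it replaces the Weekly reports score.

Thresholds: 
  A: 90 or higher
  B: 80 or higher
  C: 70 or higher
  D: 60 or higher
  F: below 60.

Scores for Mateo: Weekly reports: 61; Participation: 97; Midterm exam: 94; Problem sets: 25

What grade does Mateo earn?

A

Midterm exam (94) > Weekly reports (61), so Weekly reports counts as 94.
Weighted total:
  Weekly reports 94 × 0.48 = 45.12
  Participation 97 × 0.35 = 33.95
  Midterm exam 94 × 0.11 = 10.34
  Problem sets 25 × 0.06 = 1.5
Sum = 90.91
90.91 ≥ 90 → A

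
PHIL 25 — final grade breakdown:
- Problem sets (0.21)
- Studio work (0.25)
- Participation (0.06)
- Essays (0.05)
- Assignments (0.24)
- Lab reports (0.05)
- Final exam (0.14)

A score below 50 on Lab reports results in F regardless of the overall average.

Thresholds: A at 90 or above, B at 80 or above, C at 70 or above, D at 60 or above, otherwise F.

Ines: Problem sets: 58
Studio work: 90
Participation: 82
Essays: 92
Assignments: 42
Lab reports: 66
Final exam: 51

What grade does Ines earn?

D

Lab reports score 66 ≥ 50: minimum met.
Weighted total:
  Problem sets 58 × 0.21 = 12.18
  Studio work 90 × 0.25 = 22.5
  Participation 82 × 0.06 = 4.92
  Essays 92 × 0.05 = 4.6
  Assignments 42 × 0.24 = 10.08
  Lab reports 66 × 0.05 = 3.3
  Final exam 51 × 0.14 = 7.14
Sum = 64.72
64.72 is ≥ 60 and < 70 → D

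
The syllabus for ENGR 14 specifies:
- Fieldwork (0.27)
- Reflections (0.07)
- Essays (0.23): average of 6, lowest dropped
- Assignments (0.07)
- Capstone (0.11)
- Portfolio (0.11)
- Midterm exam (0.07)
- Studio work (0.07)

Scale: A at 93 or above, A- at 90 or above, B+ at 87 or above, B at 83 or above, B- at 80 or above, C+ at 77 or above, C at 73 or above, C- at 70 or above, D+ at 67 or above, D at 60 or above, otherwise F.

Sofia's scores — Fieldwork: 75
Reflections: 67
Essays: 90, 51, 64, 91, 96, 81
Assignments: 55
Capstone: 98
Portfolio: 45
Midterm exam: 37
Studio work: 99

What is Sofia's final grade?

Essays: drop 51 → average of remaining 5 = 422/5 = 84.4
Weighted total:
  Fieldwork 75 × 0.27 = 20.25
  Reflections 67 × 0.07 = 4.69
  Essays 84.4 × 0.23 = 19.412
  Assignments 55 × 0.07 = 3.85
  Capstone 98 × 0.11 = 10.78
  Portfolio 45 × 0.11 = 4.95
  Midterm exam 37 × 0.07 = 2.59
  Studio work 99 × 0.07 = 6.93
Sum = 73.452
73.452 is ≥ 73 and < 77 → C

C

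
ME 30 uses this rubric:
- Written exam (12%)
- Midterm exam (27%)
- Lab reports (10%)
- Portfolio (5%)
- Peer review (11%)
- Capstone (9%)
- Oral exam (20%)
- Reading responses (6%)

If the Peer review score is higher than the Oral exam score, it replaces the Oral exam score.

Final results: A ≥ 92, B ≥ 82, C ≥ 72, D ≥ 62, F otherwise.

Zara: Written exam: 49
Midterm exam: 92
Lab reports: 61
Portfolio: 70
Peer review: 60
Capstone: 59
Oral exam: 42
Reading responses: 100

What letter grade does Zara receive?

D

Peer review (60) > Oral exam (42), so Oral exam counts as 60.
Weighted total:
  Written exam 49 × 0.12 = 5.88
  Midterm exam 92 × 0.27 = 24.84
  Lab reports 61 × 0.1 = 6.1
  Portfolio 70 × 0.05 = 3.5
  Peer review 60 × 0.11 = 6.6
  Capstone 59 × 0.09 = 5.31
  Oral exam 60 × 0.2 = 12
  Reading responses 100 × 0.06 = 6
Sum = 70.23
70.23 is ≥ 62 and < 72 → D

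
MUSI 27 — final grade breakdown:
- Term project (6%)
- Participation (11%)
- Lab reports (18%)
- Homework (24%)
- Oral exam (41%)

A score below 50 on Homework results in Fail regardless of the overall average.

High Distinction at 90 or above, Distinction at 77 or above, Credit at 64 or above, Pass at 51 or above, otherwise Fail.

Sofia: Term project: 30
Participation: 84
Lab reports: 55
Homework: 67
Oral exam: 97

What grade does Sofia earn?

Homework score 67 ≥ 50: minimum met.
Weighted total:
  Term project 30 × 0.06 = 1.8
  Participation 84 × 0.11 = 9.24
  Lab reports 55 × 0.18 = 9.9
  Homework 67 × 0.24 = 16.08
  Oral exam 97 × 0.41 = 39.77
Sum = 76.79
76.79 is ≥ 64 and < 77 → Credit

Credit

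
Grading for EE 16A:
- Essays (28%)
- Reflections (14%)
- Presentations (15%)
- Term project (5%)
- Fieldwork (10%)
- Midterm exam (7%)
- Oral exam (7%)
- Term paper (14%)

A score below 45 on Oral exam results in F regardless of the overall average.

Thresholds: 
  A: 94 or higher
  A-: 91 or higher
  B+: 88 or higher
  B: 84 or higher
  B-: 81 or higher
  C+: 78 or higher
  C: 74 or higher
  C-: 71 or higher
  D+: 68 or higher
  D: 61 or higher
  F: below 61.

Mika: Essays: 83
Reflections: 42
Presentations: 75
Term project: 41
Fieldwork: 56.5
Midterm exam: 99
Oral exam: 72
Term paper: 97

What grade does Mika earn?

C-

Oral exam score 72 ≥ 45: minimum met.
Weighted total:
  Essays 83 × 0.28 = 23.24
  Reflections 42 × 0.14 = 5.88
  Presentations 75 × 0.15 = 11.25
  Term project 41 × 0.05 = 2.05
  Fieldwork 56.5 × 0.1 = 5.65
  Midterm exam 99 × 0.07 = 6.93
  Oral exam 72 × 0.07 = 5.04
  Term paper 97 × 0.14 = 13.58
Sum = 73.62
73.62 is ≥ 71 and < 74 → C-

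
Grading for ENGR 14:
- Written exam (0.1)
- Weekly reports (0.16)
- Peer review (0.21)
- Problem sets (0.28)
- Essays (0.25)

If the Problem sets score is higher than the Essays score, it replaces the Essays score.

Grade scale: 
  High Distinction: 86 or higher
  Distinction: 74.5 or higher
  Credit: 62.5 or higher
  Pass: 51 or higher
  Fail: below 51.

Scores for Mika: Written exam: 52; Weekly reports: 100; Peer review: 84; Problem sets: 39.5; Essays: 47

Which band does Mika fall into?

Problem sets (39.5) ≤ Essays (47), so Essays stays at 47.
Weighted total:
  Written exam 52 × 0.1 = 5.2
  Weekly reports 100 × 0.16 = 16
  Peer review 84 × 0.21 = 17.64
  Problem sets 39.5 × 0.28 = 11.06
  Essays 47 × 0.25 = 11.75
Sum = 61.65
61.65 is ≥ 51 and < 62.5 → Pass

Pass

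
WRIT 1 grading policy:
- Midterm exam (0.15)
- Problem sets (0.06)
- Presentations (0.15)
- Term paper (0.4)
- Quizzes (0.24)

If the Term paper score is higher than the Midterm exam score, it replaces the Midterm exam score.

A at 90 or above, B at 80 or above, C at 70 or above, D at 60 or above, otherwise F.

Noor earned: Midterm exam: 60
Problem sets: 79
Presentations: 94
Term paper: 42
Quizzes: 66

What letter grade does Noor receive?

D

Term paper (42) ≤ Midterm exam (60), so Midterm exam stays at 60.
Weighted total:
  Midterm exam 60 × 0.15 = 9
  Problem sets 79 × 0.06 = 4.74
  Presentations 94 × 0.15 = 14.1
  Term paper 42 × 0.4 = 16.8
  Quizzes 66 × 0.24 = 15.84
Sum = 60.48
60.48 is ≥ 60 and < 70 → D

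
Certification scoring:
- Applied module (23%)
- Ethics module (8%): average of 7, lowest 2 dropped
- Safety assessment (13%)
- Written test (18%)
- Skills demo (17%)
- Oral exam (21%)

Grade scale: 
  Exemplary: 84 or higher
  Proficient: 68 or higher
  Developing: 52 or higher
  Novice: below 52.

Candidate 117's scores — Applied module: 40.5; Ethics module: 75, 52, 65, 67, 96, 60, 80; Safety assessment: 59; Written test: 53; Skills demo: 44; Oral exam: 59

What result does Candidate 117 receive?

Developing

Ethics module: drop 52, 60 → average of remaining 5 = 383/5 = 76.6
Weighted total:
  Applied module 40.5 × 0.23 = 9.315
  Ethics module 76.6 × 0.08 = 6.128
  Safety assessment 59 × 0.13 = 7.67
  Written test 53 × 0.18 = 9.54
  Skills demo 44 × 0.17 = 7.48
  Oral exam 59 × 0.21 = 12.39
Sum = 52.523
52.523 is ≥ 52 and < 68 → Developing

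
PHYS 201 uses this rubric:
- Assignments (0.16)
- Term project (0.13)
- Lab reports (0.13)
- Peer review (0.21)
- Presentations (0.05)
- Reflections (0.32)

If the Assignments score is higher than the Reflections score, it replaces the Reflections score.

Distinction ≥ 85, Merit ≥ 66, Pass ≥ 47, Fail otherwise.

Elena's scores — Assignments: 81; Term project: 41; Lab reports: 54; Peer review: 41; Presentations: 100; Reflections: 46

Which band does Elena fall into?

Assignments (81) > Reflections (46), so Reflections counts as 81.
Weighted total:
  Assignments 81 × 0.16 = 12.96
  Term project 41 × 0.13 = 5.33
  Lab reports 54 × 0.13 = 7.02
  Peer review 41 × 0.21 = 8.61
  Presentations 100 × 0.05 = 5
  Reflections 81 × 0.32 = 25.92
Sum = 64.84
64.84 is ≥ 47 and < 66 → Pass

Pass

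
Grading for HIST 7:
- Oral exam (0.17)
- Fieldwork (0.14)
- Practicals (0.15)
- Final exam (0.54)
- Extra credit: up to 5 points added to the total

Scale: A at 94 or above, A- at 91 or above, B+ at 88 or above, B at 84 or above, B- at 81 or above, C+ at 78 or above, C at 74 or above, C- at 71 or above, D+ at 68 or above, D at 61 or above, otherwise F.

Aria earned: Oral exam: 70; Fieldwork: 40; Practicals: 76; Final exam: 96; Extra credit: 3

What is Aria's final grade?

Weighted total:
  Oral exam 70 × 0.17 = 11.9
  Fieldwork 40 × 0.14 = 5.6
  Practicals 76 × 0.15 = 11.4
  Final exam 96 × 0.54 = 51.84
Sum = 80.74
Extra credit: 80.74 + 3 = 83.74
83.74 is ≥ 81 and < 84 → B-

B-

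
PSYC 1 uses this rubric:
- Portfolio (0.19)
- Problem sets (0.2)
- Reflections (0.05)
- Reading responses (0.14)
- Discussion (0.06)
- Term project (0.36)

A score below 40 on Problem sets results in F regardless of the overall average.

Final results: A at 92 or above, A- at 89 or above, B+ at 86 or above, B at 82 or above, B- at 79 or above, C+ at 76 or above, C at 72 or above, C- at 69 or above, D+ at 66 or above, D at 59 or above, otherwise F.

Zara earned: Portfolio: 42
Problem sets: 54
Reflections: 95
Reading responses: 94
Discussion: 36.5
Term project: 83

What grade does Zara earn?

Problem sets score 54 ≥ 40: minimum met.
Weighted total:
  Portfolio 42 × 0.19 = 7.98
  Problem sets 54 × 0.2 = 10.8
  Reflections 95 × 0.05 = 4.75
  Reading responses 94 × 0.14 = 13.16
  Discussion 36.5 × 0.06 = 2.19
  Term project 83 × 0.36 = 29.88
Sum = 68.76
68.76 is ≥ 66 and < 69 → D+

D+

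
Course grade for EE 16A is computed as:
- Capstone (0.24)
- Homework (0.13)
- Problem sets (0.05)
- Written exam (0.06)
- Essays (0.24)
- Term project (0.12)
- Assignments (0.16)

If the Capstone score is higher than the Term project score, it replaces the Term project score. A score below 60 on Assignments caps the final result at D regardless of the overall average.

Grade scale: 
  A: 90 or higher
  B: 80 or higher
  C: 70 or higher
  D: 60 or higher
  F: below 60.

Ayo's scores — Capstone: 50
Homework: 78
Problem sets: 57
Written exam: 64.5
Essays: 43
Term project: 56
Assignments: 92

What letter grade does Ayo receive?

Capstone (50) ≤ Term project (56), so Term project stays at 56.
Assignments score 92 ≥ 60: minimum met.
Weighted total:
  Capstone 50 × 0.24 = 12
  Homework 78 × 0.13 = 10.14
  Problem sets 57 × 0.05 = 2.85
  Written exam 64.5 × 0.06 = 3.87
  Essays 43 × 0.24 = 10.32
  Term project 56 × 0.12 = 6.72
  Assignments 92 × 0.16 = 14.72
Sum = 60.62
60.62 is ≥ 60 and < 70 → D

D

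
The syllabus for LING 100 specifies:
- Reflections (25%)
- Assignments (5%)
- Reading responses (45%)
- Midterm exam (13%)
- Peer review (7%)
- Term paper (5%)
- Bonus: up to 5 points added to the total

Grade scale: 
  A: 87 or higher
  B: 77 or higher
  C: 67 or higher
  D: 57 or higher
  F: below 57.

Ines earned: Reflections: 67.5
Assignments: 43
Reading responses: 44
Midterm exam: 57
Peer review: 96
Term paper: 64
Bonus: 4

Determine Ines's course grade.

D

Weighted total:
  Reflections 67.5 × 0.25 = 16.875
  Assignments 43 × 0.05 = 2.15
  Reading responses 44 × 0.45 = 19.8
  Midterm exam 57 × 0.13 = 7.41
  Peer review 96 × 0.07 = 6.72
  Term paper 64 × 0.05 = 3.2
Sum = 56.155
Bonus: 56.155 + 4 = 60.155
60.155 is ≥ 57 and < 67 → D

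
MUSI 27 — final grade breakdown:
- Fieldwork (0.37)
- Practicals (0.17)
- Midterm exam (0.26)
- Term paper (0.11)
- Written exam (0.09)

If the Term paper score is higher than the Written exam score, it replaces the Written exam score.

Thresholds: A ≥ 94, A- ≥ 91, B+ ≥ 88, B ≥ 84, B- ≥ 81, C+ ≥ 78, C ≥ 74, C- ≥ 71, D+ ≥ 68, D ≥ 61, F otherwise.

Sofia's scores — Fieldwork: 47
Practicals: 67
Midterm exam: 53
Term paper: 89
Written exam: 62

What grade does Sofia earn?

F

Term paper (89) > Written exam (62), so Written exam counts as 89.
Weighted total:
  Fieldwork 47 × 0.37 = 17.39
  Practicals 67 × 0.17 = 11.39
  Midterm exam 53 × 0.26 = 13.78
  Term paper 89 × 0.11 = 9.79
  Written exam 89 × 0.09 = 8.01
Sum = 60.36
60.36 < 61 → F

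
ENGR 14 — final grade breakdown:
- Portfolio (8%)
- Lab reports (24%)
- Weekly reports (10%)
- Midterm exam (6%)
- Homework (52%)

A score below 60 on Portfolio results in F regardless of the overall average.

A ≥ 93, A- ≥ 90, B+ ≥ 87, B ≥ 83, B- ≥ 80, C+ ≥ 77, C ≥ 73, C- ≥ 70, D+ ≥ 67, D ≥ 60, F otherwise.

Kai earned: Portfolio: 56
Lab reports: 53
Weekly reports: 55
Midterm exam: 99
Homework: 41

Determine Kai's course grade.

F

Portfolio score 56 < 60: minimum not met.
Weighted total:
  Portfolio 56 × 0.08 = 4.48
  Lab reports 53 × 0.24 = 12.72
  Weekly reports 55 × 0.1 = 5.5
  Midterm exam 99 × 0.06 = 5.94
  Homework 41 × 0.52 = 21.32
Sum = 49.96
Because the Portfolio minimum was not met, the result is F.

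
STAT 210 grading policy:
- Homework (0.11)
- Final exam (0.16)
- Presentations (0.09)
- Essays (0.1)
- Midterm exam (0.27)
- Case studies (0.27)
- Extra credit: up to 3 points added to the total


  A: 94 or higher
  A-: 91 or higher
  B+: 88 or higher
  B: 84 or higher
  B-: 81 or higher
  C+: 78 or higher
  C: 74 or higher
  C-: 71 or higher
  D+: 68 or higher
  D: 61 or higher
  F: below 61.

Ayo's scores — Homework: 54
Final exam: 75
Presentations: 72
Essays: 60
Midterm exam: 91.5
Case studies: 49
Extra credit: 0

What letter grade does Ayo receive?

Weighted total:
  Homework 54 × 0.11 = 5.94
  Final exam 75 × 0.16 = 12
  Presentations 72 × 0.09 = 6.48
  Essays 60 × 0.1 = 6
  Midterm exam 91.5 × 0.27 = 24.705
  Case studies 49 × 0.27 = 13.23
Sum = 68.355
Extra credit: 68.355 + 0 = 68.355
68.355 is ≥ 68 and < 71 → D+

D+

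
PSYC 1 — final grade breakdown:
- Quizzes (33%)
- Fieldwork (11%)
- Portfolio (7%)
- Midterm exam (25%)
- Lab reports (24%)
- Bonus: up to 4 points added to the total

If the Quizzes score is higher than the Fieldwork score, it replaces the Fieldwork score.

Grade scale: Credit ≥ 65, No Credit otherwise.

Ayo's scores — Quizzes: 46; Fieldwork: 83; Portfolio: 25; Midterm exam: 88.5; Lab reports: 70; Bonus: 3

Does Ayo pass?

Quizzes (46) ≤ Fieldwork (83), so Fieldwork stays at 83.
Weighted total:
  Quizzes 46 × 0.33 = 15.18
  Fieldwork 83 × 0.11 = 9.13
  Portfolio 25 × 0.07 = 1.75
  Midterm exam 88.5 × 0.25 = 22.125
  Lab reports 70 × 0.24 = 16.8
Sum = 64.985
Bonus: 64.985 + 3 = 67.985
67.985 ≥ 65 → Credit

Credit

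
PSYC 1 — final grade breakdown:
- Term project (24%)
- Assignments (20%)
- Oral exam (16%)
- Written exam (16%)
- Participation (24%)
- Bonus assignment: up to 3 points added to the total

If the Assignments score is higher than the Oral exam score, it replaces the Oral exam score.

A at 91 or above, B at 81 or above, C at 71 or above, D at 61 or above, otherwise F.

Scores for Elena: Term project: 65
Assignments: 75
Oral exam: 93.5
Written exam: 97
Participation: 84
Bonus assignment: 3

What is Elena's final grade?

Assignments (75) ≤ Oral exam (93.5), so Oral exam stays at 93.5.
Weighted total:
  Term project 65 × 0.24 = 15.6
  Assignments 75 × 0.2 = 15
  Oral exam 93.5 × 0.16 = 14.96
  Written exam 97 × 0.16 = 15.52
  Participation 84 × 0.24 = 20.16
Sum = 81.24
Bonus assignment: 81.24 + 3 = 84.24
84.24 is ≥ 81 and < 91 → B

B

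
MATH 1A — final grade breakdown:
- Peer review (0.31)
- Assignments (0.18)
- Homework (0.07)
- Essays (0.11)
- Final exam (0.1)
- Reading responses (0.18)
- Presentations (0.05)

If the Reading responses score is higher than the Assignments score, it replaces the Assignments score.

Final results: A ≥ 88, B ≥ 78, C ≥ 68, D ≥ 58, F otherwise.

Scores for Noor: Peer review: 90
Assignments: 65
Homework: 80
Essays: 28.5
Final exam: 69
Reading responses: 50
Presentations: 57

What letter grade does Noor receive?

Reading responses (50) ≤ Assignments (65), so Assignments stays at 65.
Weighted total:
  Peer review 90 × 0.31 = 27.9
  Assignments 65 × 0.18 = 11.7
  Homework 80 × 0.07 = 5.6
  Essays 28.5 × 0.11 = 3.135
  Final exam 69 × 0.1 = 6.9
  Reading responses 50 × 0.18 = 9
  Presentations 57 × 0.05 = 2.85
Sum = 67.085
67.085 is ≥ 58 and < 68 → D

D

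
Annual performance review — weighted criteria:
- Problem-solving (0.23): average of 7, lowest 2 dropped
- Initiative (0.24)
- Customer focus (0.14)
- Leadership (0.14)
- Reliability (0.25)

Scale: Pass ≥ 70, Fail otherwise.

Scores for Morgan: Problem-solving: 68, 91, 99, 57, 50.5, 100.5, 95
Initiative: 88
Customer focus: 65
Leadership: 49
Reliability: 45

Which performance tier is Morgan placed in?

Problem-solving: drop 50.5, 57 → average of remaining 5 = 453.5/5 = 90.7
Weighted total:
  Problem-solving 90.7 × 0.23 = 20.861
  Initiative 88 × 0.24 = 21.12
  Customer focus 65 × 0.14 = 9.1
  Leadership 49 × 0.14 = 6.86
  Reliability 45 × 0.25 = 11.25
Sum = 69.191
69.191 < 70 → Fail

Fail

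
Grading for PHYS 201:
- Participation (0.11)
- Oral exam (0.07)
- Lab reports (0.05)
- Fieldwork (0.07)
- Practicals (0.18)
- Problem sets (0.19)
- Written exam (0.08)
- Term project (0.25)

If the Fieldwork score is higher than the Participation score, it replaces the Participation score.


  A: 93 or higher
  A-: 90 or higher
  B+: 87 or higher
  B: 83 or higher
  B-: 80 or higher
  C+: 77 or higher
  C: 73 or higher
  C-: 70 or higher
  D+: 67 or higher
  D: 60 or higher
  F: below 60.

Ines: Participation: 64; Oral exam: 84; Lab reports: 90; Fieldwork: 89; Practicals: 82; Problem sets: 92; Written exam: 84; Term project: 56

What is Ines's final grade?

C+

Fieldwork (89) > Participation (64), so Participation counts as 89.
Weighted total:
  Participation 89 × 0.11 = 9.79
  Oral exam 84 × 0.07 = 5.88
  Lab reports 90 × 0.05 = 4.5
  Fieldwork 89 × 0.07 = 6.23
  Practicals 82 × 0.18 = 14.76
  Problem sets 92 × 0.19 = 17.48
  Written exam 84 × 0.08 = 6.72
  Term project 56 × 0.25 = 14
Sum = 79.36
79.36 is ≥ 77 and < 80 → C+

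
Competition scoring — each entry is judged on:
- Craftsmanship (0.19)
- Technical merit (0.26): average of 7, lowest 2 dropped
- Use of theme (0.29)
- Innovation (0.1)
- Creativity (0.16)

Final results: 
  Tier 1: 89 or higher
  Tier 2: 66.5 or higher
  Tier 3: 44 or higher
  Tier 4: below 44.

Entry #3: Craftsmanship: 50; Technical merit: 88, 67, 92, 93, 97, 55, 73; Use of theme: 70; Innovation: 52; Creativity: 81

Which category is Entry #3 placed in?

Technical merit: drop 55, 67 → average of remaining 5 = 443/5 = 88.6
Weighted total:
  Craftsmanship 50 × 0.19 = 9.5
  Technical merit 88.6 × 0.26 = 23.036
  Use of theme 70 × 0.29 = 20.3
  Innovation 52 × 0.1 = 5.2
  Creativity 81 × 0.16 = 12.96
Sum = 70.996
70.996 is ≥ 66.5 and < 89 → Tier 2

Tier 2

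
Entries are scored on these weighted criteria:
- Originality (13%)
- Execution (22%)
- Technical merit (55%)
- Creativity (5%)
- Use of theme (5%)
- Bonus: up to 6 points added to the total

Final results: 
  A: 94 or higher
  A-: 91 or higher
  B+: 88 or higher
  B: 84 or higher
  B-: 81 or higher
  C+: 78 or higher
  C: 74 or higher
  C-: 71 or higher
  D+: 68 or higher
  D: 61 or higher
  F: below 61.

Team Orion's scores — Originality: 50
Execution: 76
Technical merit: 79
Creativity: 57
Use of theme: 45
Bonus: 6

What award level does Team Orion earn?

Weighted total:
  Originality 50 × 0.13 = 6.5
  Execution 76 × 0.22 = 16.72
  Technical merit 79 × 0.55 = 43.45
  Creativity 57 × 0.05 = 2.85
  Use of theme 45 × 0.05 = 2.25
Sum = 71.77
Bonus: 71.77 + 6 = 77.77
77.77 is ≥ 74 and < 78 → C

C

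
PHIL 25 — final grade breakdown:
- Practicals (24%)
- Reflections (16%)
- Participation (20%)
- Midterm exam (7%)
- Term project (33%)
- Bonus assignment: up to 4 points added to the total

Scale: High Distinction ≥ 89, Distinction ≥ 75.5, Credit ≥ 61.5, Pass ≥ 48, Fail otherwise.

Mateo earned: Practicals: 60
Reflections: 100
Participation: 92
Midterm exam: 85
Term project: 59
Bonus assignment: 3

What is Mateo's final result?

Distinction

Weighted total:
  Practicals 60 × 0.24 = 14.4
  Reflections 100 × 0.16 = 16
  Participation 92 × 0.2 = 18.4
  Midterm exam 85 × 0.07 = 5.95
  Term project 59 × 0.33 = 19.47
Sum = 74.22
Bonus assignment: 74.22 + 3 = 77.22
77.22 is ≥ 75.5 and < 89 → Distinction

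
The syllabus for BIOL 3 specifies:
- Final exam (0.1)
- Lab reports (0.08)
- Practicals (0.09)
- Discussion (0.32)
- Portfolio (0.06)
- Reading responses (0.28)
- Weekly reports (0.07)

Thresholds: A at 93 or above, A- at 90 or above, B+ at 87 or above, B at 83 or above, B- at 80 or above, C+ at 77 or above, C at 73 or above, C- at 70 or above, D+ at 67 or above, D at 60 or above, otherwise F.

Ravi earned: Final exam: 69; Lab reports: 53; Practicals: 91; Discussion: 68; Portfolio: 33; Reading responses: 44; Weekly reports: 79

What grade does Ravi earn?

Weighted total:
  Final exam 69 × 0.1 = 6.9
  Lab reports 53 × 0.08 = 4.24
  Practicals 91 × 0.09 = 8.19
  Discussion 68 × 0.32 = 21.76
  Portfolio 33 × 0.06 = 1.98
  Reading responses 44 × 0.28 = 12.32
  Weekly reports 79 × 0.07 = 5.53
Sum = 60.92
60.92 is ≥ 60 and < 67 → D

D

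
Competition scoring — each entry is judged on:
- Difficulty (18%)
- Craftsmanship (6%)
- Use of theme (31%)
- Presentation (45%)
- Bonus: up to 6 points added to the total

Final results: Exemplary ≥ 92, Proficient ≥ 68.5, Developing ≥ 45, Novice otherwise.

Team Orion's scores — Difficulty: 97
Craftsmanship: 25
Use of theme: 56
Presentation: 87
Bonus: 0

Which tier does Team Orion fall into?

Weighted total:
  Difficulty 97 × 0.18 = 17.46
  Craftsmanship 25 × 0.06 = 1.5
  Use of theme 56 × 0.31 = 17.36
  Presentation 87 × 0.45 = 39.15
Sum = 75.47
Bonus: 75.47 + 0 = 75.47
75.47 is ≥ 68.5 and < 92 → Proficient

Proficient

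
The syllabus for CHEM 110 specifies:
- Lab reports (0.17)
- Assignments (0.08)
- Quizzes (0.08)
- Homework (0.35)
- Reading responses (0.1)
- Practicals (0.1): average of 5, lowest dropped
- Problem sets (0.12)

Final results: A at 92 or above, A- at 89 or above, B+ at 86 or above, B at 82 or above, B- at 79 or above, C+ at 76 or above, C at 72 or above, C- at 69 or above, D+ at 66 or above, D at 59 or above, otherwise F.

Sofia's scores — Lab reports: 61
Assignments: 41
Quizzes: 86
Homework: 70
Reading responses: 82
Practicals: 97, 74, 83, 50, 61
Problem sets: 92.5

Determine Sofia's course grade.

C

Practicals: drop 50 → average of remaining 4 = 315/4 = 78.75
Weighted total:
  Lab reports 61 × 0.17 = 10.37
  Assignments 41 × 0.08 = 3.28
  Quizzes 86 × 0.08 = 6.88
  Homework 70 × 0.35 = 24.5
  Reading responses 82 × 0.1 = 8.2
  Practicals 78.75 × 0.1 = 7.875
  Problem sets 92.5 × 0.12 = 11.1
Sum = 72.205
72.205 is ≥ 72 and < 76 → C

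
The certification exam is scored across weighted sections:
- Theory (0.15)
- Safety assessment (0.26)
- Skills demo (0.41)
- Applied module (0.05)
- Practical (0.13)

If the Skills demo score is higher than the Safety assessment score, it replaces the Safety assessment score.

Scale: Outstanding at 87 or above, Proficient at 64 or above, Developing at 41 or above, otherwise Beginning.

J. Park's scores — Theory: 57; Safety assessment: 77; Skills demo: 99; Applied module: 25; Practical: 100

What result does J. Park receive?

Skills demo (99) > Safety assessment (77), so Safety assessment counts as 99.
Weighted total:
  Theory 57 × 0.15 = 8.55
  Safety assessment 99 × 0.26 = 25.74
  Skills demo 99 × 0.41 = 40.59
  Applied module 25 × 0.05 = 1.25
  Practical 100 × 0.13 = 13
Sum = 89.13
89.13 ≥ 87 → Outstanding

Outstanding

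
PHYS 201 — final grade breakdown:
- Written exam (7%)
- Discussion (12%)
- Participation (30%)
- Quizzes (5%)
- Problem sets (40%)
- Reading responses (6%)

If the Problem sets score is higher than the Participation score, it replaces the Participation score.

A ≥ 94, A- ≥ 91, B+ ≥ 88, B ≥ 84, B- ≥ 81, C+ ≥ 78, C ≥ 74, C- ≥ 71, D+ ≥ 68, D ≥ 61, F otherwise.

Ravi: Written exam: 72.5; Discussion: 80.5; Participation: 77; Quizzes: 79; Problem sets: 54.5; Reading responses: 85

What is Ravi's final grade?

D+

Problem sets (54.5) ≤ Participation (77), so Participation stays at 77.
Weighted total:
  Written exam 72.5 × 0.07 = 5.075
  Discussion 80.5 × 0.12 = 9.66
  Participation 77 × 0.3 = 23.1
  Quizzes 79 × 0.05 = 3.95
  Problem sets 54.5 × 0.4 = 21.8
  Reading responses 85 × 0.06 = 5.1
Sum = 68.685
68.685 is ≥ 68 and < 71 → D+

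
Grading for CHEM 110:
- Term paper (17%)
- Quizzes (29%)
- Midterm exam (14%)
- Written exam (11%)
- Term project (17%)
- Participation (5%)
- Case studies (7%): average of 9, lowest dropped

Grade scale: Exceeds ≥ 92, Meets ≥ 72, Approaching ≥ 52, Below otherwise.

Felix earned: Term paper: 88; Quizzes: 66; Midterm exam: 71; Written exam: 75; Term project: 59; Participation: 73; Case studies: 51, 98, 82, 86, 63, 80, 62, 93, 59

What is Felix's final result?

Approaching

Case studies: drop 51 → average of remaining 8 = 623/8 = 77.875
Weighted total:
  Term paper 88 × 0.17 = 14.96
  Quizzes 66 × 0.29 = 19.14
  Midterm exam 71 × 0.14 = 9.94
  Written exam 75 × 0.11 = 8.25
  Term project 59 × 0.17 = 10.03
  Participation 73 × 0.05 = 3.65
  Case studies 77.875 × 0.07 = 5.45125
Sum = 71.42125
71.42125 is ≥ 52 and < 72 → Approaching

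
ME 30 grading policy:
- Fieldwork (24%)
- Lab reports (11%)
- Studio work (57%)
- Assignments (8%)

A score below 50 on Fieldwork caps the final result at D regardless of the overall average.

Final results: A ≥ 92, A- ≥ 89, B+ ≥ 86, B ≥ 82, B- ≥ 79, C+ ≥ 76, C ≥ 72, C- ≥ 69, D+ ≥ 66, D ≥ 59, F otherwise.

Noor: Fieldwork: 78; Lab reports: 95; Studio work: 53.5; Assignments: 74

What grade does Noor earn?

D

Fieldwork score 78 ≥ 50: minimum met.
Weighted total:
  Fieldwork 78 × 0.24 = 18.72
  Lab reports 95 × 0.11 = 10.45
  Studio work 53.5 × 0.57 = 30.495
  Assignments 74 × 0.08 = 5.92
Sum = 65.585
65.585 is ≥ 59 and < 66 → D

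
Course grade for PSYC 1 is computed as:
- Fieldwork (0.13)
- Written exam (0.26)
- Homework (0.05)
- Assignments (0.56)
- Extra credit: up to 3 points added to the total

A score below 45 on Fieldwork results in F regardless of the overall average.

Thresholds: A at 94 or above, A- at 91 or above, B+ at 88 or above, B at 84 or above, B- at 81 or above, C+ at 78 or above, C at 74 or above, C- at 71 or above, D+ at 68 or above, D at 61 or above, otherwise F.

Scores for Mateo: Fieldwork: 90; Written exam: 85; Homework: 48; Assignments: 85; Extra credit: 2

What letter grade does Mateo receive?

Fieldwork score 90 ≥ 45: minimum met.
Weighted total:
  Fieldwork 90 × 0.13 = 11.7
  Written exam 85 × 0.26 = 22.1
  Homework 48 × 0.05 = 2.4
  Assignments 85 × 0.56 = 47.6
Sum = 83.8
Extra credit: 83.8 + 2 = 85.8
85.8 is ≥ 84 and < 88 → B

B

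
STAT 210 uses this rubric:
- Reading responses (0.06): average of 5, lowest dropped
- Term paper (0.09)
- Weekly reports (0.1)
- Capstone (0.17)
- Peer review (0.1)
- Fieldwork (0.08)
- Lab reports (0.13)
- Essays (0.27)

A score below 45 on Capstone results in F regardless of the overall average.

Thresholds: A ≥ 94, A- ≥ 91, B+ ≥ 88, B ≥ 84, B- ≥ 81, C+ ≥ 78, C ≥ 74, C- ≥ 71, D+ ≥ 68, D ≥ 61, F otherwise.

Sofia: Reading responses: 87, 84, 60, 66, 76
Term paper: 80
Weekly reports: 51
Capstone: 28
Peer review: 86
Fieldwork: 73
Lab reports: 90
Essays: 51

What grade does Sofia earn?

F

Reading responses: drop 60 → average of remaining 4 = 313/4 = 78.25
Capstone score 28 < 45: minimum not met.
Weighted total:
  Reading responses 78.25 × 0.06 = 4.695
  Term paper 80 × 0.09 = 7.2
  Weekly reports 51 × 0.1 = 5.1
  Capstone 28 × 0.17 = 4.76
  Peer review 86 × 0.1 = 8.6
  Fieldwork 73 × 0.08 = 5.84
  Lab reports 90 × 0.13 = 11.7
  Essays 51 × 0.27 = 13.77
Sum = 61.665
Because the Capstone minimum was not met, the result is F.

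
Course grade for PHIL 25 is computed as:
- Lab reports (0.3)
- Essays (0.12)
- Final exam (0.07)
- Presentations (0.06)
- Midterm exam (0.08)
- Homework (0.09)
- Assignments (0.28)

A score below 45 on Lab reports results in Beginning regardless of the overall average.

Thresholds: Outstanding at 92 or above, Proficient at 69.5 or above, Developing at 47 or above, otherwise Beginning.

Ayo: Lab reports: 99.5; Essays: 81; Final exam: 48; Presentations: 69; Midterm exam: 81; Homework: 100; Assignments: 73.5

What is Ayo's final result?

Proficient

Lab reports score 99.5 ≥ 45: minimum met.
Weighted total:
  Lab reports 99.5 × 0.3 = 29.85
  Essays 81 × 0.12 = 9.72
  Final exam 48 × 0.07 = 3.36
  Presentations 69 × 0.06 = 4.14
  Midterm exam 81 × 0.08 = 6.48
  Homework 100 × 0.09 = 9
  Assignments 73.5 × 0.28 = 20.58
Sum = 83.13
83.13 is ≥ 69.5 and < 92 → Proficient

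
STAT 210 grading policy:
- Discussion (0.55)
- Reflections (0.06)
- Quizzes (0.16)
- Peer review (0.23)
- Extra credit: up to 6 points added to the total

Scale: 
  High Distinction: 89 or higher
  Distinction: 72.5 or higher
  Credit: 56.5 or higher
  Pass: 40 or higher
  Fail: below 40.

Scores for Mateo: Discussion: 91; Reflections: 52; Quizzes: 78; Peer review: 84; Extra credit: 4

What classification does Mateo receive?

Distinction

Weighted total:
  Discussion 91 × 0.55 = 50.05
  Reflections 52 × 0.06 = 3.12
  Quizzes 78 × 0.16 = 12.48
  Peer review 84 × 0.23 = 19.32
Sum = 84.97
Extra credit: 84.97 + 4 = 88.97
88.97 is ≥ 72.5 and < 89 → Distinction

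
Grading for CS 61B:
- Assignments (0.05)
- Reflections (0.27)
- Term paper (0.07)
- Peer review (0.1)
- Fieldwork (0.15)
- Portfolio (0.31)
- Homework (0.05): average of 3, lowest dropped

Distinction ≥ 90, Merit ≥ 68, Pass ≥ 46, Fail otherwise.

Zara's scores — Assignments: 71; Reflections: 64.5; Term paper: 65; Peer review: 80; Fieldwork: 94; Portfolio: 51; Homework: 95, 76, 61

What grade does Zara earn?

Homework: drop 61 → average of remaining 2 = 171/2 = 85.5
Weighted total:
  Assignments 71 × 0.05 = 3.55
  Reflections 64.5 × 0.27 = 17.415
  Term paper 65 × 0.07 = 4.55
  Peer review 80 × 0.1 = 8
  Fieldwork 94 × 0.15 = 14.1
  Portfolio 51 × 0.31 = 15.81
  Homework 85.5 × 0.05 = 4.275
Sum = 67.7
67.7 is ≥ 46 and < 68 → Pass

Pass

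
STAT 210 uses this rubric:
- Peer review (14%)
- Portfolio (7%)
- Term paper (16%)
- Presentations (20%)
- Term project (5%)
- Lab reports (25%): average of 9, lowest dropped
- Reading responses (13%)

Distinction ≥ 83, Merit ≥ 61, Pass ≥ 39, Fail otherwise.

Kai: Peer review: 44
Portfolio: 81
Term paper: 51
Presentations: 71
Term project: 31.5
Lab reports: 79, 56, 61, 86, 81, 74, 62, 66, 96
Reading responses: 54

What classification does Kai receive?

Merit

Lab reports: drop 56 → average of remaining 8 = 605/8 = 75.625
Weighted total:
  Peer review 44 × 0.14 = 6.16
  Portfolio 81 × 0.07 = 5.67
  Term paper 51 × 0.16 = 8.16
  Presentations 71 × 0.2 = 14.2
  Term project 31.5 × 0.05 = 1.575
  Lab reports 75.625 × 0.25 = 18.90625
  Reading responses 54 × 0.13 = 7.02
Sum = 61.69125
61.69125 is ≥ 61 and < 83 → Merit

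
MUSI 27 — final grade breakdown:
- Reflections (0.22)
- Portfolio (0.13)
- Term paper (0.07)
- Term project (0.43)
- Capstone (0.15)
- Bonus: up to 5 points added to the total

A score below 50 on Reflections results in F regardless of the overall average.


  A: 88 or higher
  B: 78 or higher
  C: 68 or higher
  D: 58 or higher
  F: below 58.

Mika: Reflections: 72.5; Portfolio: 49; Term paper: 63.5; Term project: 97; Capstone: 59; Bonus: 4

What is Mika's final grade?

B

Reflections score 72.5 ≥ 50: minimum met.
Weighted total:
  Reflections 72.5 × 0.22 = 15.95
  Portfolio 49 × 0.13 = 6.37
  Term paper 63.5 × 0.07 = 4.445
  Term project 97 × 0.43 = 41.71
  Capstone 59 × 0.15 = 8.85
Sum = 77.325
Bonus: 77.325 + 4 = 81.325
81.325 is ≥ 78 and < 88 → B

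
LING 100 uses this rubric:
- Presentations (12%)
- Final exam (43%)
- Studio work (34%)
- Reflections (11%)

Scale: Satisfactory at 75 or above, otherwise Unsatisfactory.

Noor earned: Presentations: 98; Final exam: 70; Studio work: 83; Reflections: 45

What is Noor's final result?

Satisfactory

Weighted total:
  Presentations 98 × 0.12 = 11.76
  Final exam 70 × 0.43 = 30.1
  Studio work 83 × 0.34 = 28.22
  Reflections 45 × 0.11 = 4.95
Sum = 75.03
75.03 ≥ 75 → Satisfactory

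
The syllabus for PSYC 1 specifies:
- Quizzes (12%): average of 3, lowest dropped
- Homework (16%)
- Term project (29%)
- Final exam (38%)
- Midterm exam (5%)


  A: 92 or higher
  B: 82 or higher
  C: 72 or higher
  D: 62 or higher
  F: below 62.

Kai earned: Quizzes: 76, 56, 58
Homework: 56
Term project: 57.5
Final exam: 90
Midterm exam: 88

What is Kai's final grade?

Quizzes: drop 56 → average of remaining 2 = 134/2 = 67
Weighted total:
  Quizzes 67 × 0.12 = 8.04
  Homework 56 × 0.16 = 8.96
  Term project 57.5 × 0.29 = 16.675
  Final exam 90 × 0.38 = 34.2
  Midterm exam 88 × 0.05 = 4.4
Sum = 72.275
72.275 is ≥ 72 and < 82 → C

C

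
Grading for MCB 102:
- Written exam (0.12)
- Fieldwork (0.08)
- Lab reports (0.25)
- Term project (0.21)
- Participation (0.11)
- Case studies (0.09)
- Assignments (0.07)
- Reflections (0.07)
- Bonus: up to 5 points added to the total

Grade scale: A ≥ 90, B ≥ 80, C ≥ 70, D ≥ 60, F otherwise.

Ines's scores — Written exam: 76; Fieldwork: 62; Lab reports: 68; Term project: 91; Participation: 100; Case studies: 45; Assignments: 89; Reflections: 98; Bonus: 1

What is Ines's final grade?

C

Weighted total:
  Written exam 76 × 0.12 = 9.12
  Fieldwork 62 × 0.08 = 4.96
  Lab reports 68 × 0.25 = 17
  Term project 91 × 0.21 = 19.11
  Participation 100 × 0.11 = 11
  Case studies 45 × 0.09 = 4.05
  Assignments 89 × 0.07 = 6.23
  Reflections 98 × 0.07 = 6.86
Sum = 78.33
Bonus: 78.33 + 1 = 79.33
79.33 is ≥ 70 and < 80 → C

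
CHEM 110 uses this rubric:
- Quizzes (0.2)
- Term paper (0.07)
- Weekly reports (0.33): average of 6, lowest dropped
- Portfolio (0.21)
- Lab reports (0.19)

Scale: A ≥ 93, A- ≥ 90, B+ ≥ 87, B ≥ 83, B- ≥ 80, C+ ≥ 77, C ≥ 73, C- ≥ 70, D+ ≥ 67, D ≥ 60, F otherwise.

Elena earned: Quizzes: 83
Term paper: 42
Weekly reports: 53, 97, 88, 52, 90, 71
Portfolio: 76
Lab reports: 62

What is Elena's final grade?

C

Weekly reports: drop 52 → average of remaining 5 = 399/5 = 79.8
Weighted total:
  Quizzes 83 × 0.2 = 16.6
  Term paper 42 × 0.07 = 2.94
  Weekly reports 79.8 × 0.33 = 26.334
  Portfolio 76 × 0.21 = 15.96
  Lab reports 62 × 0.19 = 11.78
Sum = 73.614
73.614 is ≥ 73 and < 77 → C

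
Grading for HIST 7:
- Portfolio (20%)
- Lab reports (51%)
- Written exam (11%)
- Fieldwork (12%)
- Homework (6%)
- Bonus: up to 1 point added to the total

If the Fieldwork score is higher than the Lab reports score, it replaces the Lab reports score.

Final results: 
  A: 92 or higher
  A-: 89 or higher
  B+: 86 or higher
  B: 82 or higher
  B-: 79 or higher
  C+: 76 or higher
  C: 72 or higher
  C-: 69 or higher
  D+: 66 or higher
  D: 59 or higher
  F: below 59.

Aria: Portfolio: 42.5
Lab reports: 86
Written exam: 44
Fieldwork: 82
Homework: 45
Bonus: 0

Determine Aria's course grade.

C-

Fieldwork (82) ≤ Lab reports (86), so Lab reports stays at 86.
Weighted total:
  Portfolio 42.5 × 0.2 = 8.5
  Lab reports 86 × 0.51 = 43.86
  Written exam 44 × 0.11 = 4.84
  Fieldwork 82 × 0.12 = 9.84
  Homework 45 × 0.06 = 2.7
Sum = 69.74
Bonus: 69.74 + 0 = 69.74
69.74 is ≥ 69 and < 72 → C-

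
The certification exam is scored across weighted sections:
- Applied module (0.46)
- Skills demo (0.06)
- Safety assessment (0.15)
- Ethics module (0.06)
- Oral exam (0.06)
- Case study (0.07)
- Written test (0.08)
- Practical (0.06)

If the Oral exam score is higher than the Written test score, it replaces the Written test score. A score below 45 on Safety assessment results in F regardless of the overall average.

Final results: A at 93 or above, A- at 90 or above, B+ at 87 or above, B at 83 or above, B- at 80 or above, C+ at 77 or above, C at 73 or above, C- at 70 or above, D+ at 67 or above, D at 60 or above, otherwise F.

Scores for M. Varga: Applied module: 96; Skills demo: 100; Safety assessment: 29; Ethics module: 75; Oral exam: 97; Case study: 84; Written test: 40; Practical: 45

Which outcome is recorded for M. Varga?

F

Oral exam (97) > Written test (40), so Written test counts as 97.
Safety assessment score 29 < 45: minimum not met.
Weighted total:
  Applied module 96 × 0.46 = 44.16
  Skills demo 100 × 0.06 = 6
  Safety assessment 29 × 0.15 = 4.35
  Ethics module 75 × 0.06 = 4.5
  Oral exam 97 × 0.06 = 5.82
  Case study 84 × 0.07 = 5.88
  Written test 97 × 0.08 = 7.76
  Practical 45 × 0.06 = 2.7
Sum = 81.17
Because the Safety assessment minimum was not met, the result is F.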